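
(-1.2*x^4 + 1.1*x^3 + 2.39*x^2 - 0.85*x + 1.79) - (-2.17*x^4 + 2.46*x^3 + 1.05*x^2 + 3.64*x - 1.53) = 0.97*x^4 - 1.36*x^3 + 1.34*x^2 - 4.49*x + 3.32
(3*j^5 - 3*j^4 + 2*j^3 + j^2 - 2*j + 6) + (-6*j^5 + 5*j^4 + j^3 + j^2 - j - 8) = -3*j^5 + 2*j^4 + 3*j^3 + 2*j^2 - 3*j - 2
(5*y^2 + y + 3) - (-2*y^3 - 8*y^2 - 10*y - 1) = 2*y^3 + 13*y^2 + 11*y + 4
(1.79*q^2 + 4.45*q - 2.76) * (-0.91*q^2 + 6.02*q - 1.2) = -1.6289*q^4 + 6.7263*q^3 + 27.1526*q^2 - 21.9552*q + 3.312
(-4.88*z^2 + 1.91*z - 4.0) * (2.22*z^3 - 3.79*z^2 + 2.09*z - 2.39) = -10.8336*z^5 + 22.7354*z^4 - 26.3181*z^3 + 30.8151*z^2 - 12.9249*z + 9.56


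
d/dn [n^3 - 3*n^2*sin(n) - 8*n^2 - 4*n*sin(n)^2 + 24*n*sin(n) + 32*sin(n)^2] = -3*n^2*cos(n) + 3*n^2 - 6*n*sin(n) - 4*n*sin(2*n) + 24*n*cos(n) - 16*n - 4*sin(n)^2 + 24*sin(n) + 32*sin(2*n)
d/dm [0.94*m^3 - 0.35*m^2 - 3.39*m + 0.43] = 2.82*m^2 - 0.7*m - 3.39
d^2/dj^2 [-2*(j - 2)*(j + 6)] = -4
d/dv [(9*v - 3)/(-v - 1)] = -12/(v + 1)^2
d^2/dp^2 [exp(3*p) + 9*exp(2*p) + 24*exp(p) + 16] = (9*exp(2*p) + 36*exp(p) + 24)*exp(p)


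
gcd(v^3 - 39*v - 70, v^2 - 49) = v - 7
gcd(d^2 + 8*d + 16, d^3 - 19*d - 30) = 1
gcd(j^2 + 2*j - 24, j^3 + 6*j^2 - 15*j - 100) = j - 4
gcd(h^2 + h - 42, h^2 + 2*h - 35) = h + 7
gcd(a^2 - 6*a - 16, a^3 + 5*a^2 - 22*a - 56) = a + 2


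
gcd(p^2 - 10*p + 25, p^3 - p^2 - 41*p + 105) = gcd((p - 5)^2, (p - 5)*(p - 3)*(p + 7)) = p - 5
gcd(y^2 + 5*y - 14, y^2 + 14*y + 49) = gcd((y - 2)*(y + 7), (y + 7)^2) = y + 7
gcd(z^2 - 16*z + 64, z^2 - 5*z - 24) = z - 8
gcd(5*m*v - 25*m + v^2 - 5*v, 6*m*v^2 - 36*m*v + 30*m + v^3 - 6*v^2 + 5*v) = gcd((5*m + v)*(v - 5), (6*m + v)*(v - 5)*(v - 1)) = v - 5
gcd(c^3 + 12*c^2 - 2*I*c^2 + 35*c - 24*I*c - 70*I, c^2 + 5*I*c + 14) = c - 2*I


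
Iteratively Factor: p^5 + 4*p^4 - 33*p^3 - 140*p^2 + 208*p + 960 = (p - 5)*(p^4 + 9*p^3 + 12*p^2 - 80*p - 192) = (p - 5)*(p + 4)*(p^3 + 5*p^2 - 8*p - 48) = (p - 5)*(p + 4)^2*(p^2 + p - 12) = (p - 5)*(p - 3)*(p + 4)^2*(p + 4)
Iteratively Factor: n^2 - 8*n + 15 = (n - 5)*(n - 3)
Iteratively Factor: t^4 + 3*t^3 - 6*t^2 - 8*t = (t)*(t^3 + 3*t^2 - 6*t - 8) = t*(t + 4)*(t^2 - t - 2) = t*(t - 2)*(t + 4)*(t + 1)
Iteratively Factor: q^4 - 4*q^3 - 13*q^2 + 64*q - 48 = (q - 4)*(q^3 - 13*q + 12) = (q - 4)*(q - 1)*(q^2 + q - 12) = (q - 4)*(q - 3)*(q - 1)*(q + 4)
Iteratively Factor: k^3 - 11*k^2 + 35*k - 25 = (k - 1)*(k^2 - 10*k + 25) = (k - 5)*(k - 1)*(k - 5)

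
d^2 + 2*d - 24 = (d - 4)*(d + 6)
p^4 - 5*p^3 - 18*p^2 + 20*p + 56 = (p - 7)*(p - 2)*(p + 2)^2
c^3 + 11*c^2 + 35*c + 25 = (c + 1)*(c + 5)^2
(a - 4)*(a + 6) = a^2 + 2*a - 24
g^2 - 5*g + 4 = (g - 4)*(g - 1)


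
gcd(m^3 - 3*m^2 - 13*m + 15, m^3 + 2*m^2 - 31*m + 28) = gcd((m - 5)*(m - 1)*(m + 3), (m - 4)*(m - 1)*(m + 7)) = m - 1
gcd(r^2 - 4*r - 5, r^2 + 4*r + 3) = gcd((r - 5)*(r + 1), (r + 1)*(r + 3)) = r + 1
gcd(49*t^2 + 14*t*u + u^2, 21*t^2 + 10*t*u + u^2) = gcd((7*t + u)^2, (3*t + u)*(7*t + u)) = 7*t + u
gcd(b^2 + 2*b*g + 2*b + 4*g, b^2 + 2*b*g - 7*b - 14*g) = b + 2*g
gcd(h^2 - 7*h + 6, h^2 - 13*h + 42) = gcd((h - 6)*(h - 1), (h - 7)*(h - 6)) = h - 6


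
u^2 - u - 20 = (u - 5)*(u + 4)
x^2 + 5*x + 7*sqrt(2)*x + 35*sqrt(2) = (x + 5)*(x + 7*sqrt(2))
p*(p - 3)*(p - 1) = p^3 - 4*p^2 + 3*p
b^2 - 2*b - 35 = (b - 7)*(b + 5)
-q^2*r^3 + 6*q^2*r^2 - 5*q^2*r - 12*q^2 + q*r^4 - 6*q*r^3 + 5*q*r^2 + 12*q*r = (-q + r)*(r - 4)*(r - 3)*(q*r + q)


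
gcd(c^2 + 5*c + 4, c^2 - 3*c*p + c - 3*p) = c + 1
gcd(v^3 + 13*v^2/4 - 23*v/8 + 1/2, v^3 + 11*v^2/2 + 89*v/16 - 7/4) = v^2 + 15*v/4 - 1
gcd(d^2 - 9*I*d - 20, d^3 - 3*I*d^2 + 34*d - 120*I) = d^2 - 9*I*d - 20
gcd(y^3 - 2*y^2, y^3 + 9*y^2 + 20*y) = y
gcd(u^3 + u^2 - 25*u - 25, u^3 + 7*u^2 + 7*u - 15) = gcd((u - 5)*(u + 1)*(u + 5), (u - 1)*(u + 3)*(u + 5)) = u + 5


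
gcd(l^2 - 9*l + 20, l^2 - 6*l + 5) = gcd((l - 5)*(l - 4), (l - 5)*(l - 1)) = l - 5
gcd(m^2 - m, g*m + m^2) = m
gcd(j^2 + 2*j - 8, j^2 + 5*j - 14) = j - 2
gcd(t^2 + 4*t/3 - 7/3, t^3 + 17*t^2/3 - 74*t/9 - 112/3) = t + 7/3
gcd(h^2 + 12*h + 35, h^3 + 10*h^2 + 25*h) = h + 5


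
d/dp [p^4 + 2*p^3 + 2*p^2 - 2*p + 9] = 4*p^3 + 6*p^2 + 4*p - 2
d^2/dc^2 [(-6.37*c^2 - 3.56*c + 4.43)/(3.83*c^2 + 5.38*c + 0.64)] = (158.070228*c^3 + 483.584226*c^2 + 600.049164*c + 254.027032)/(56.181887*c^6 + 236.756046*c^5 + 360.735444*c^4 + 234.845608*c^3 + 60.279552*c^2 + 6.610944*c + 0.262144)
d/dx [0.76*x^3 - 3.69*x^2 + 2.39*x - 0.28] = 2.28*x^2 - 7.38*x + 2.39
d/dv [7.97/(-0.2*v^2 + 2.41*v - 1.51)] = (3.188*v - 19.2077)/(0.2*v^2 - 2.41*v + 1.51)^2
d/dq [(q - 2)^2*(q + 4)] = 3*q^2 - 12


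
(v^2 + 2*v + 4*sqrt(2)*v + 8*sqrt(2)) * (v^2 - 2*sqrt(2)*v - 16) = v^4 + 2*v^3 + 2*sqrt(2)*v^3 - 32*v^2 + 4*sqrt(2)*v^2 - 64*sqrt(2)*v - 64*v - 128*sqrt(2)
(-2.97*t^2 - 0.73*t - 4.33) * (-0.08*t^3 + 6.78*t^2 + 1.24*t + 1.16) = 0.2376*t^5 - 20.0782*t^4 - 8.2858*t^3 - 33.7078*t^2 - 6.216*t - 5.0228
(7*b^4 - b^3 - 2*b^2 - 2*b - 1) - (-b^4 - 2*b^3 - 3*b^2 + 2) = 8*b^4 + b^3 + b^2 - 2*b - 3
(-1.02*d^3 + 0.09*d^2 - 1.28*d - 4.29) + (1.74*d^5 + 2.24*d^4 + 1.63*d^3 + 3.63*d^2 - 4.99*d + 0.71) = 1.74*d^5 + 2.24*d^4 + 0.61*d^3 + 3.72*d^2 - 6.27*d - 3.58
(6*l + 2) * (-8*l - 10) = -48*l^2 - 76*l - 20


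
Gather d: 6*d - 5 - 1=6*d - 6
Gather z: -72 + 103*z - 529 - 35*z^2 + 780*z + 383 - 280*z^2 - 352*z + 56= -315*z^2 + 531*z - 162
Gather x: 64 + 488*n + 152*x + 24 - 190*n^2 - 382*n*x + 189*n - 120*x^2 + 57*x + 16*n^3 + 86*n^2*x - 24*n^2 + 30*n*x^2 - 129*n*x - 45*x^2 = 16*n^3 - 214*n^2 + 677*n + x^2*(30*n - 165) + x*(86*n^2 - 511*n + 209) + 88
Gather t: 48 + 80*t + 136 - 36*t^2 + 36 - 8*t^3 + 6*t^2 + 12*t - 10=-8*t^3 - 30*t^2 + 92*t + 210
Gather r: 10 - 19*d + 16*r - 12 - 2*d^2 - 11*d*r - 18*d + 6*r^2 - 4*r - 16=-2*d^2 - 37*d + 6*r^2 + r*(12 - 11*d) - 18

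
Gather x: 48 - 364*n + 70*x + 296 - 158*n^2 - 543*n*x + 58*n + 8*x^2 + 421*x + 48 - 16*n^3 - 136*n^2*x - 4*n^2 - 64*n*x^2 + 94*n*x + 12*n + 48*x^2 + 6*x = -16*n^3 - 162*n^2 - 294*n + x^2*(56 - 64*n) + x*(-136*n^2 - 449*n + 497) + 392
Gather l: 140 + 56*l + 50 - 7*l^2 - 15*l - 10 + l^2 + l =-6*l^2 + 42*l + 180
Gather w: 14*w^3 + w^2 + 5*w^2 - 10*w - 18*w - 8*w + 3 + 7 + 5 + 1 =14*w^3 + 6*w^2 - 36*w + 16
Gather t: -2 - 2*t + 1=-2*t - 1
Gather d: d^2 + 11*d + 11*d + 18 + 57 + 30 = d^2 + 22*d + 105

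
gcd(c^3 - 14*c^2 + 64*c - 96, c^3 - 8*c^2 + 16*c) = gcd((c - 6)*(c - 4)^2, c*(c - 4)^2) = c^2 - 8*c + 16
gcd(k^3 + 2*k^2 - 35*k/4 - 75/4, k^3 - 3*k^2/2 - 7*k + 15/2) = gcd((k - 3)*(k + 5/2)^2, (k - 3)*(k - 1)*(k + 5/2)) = k^2 - k/2 - 15/2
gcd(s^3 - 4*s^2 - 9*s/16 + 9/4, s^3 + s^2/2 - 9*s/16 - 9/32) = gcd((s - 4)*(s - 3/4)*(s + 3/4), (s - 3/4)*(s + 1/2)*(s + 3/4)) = s^2 - 9/16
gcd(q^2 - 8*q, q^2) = q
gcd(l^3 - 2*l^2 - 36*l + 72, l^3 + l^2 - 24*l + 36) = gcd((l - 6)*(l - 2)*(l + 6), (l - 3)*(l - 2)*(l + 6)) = l^2 + 4*l - 12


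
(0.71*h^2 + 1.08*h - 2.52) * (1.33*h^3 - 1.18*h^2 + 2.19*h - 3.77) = 0.9443*h^5 + 0.5986*h^4 - 3.0711*h^3 + 2.6621*h^2 - 9.5904*h + 9.5004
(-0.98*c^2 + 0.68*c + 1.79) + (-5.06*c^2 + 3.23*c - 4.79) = -6.04*c^2 + 3.91*c - 3.0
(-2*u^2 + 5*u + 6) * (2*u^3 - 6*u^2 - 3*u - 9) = -4*u^5 + 22*u^4 - 12*u^3 - 33*u^2 - 63*u - 54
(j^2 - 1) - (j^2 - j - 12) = j + 11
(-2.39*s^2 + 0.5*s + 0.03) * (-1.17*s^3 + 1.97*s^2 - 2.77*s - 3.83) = 2.7963*s^5 - 5.2933*s^4 + 7.5702*s^3 + 7.8278*s^2 - 1.9981*s - 0.1149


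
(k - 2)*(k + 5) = k^2 + 3*k - 10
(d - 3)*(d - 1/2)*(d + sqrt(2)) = d^3 - 7*d^2/2 + sqrt(2)*d^2 - 7*sqrt(2)*d/2 + 3*d/2 + 3*sqrt(2)/2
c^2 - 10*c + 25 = (c - 5)^2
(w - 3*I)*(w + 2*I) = w^2 - I*w + 6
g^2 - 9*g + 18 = (g - 6)*(g - 3)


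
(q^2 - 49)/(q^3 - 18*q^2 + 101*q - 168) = (q + 7)/(q^2 - 11*q + 24)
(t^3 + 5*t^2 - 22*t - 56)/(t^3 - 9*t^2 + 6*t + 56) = (t + 7)/(t - 7)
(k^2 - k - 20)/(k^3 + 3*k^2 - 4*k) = (k - 5)/(k*(k - 1))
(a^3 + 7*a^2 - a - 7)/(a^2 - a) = a + 8 + 7/a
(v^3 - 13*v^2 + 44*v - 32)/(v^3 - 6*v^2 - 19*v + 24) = (v - 4)/(v + 3)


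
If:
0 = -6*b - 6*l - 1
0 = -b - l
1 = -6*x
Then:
No Solution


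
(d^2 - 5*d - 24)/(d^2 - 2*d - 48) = (d + 3)/(d + 6)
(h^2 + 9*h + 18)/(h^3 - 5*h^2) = (h^2 + 9*h + 18)/(h^2*(h - 5))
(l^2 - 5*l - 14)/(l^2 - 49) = (l + 2)/(l + 7)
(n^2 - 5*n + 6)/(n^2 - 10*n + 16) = (n - 3)/(n - 8)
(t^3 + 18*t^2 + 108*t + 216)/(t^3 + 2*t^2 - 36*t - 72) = (t^2 + 12*t + 36)/(t^2 - 4*t - 12)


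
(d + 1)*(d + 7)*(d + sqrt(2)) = d^3 + sqrt(2)*d^2 + 8*d^2 + 7*d + 8*sqrt(2)*d + 7*sqrt(2)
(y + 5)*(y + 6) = y^2 + 11*y + 30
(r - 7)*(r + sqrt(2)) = r^2 - 7*r + sqrt(2)*r - 7*sqrt(2)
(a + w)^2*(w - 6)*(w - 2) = a^2*w^2 - 8*a^2*w + 12*a^2 + 2*a*w^3 - 16*a*w^2 + 24*a*w + w^4 - 8*w^3 + 12*w^2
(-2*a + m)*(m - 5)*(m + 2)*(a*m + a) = -2*a^2*m^3 + 4*a^2*m^2 + 26*a^2*m + 20*a^2 + a*m^4 - 2*a*m^3 - 13*a*m^2 - 10*a*m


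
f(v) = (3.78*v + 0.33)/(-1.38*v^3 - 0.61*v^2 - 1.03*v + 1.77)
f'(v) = (3.78*v + 0.33)*(4.14*v^2 + 1.22*v + 1.03)/(-1.38*v^3 - 0.61*v^2 - 1.03*v + 1.77)^2 + 3.78/(-1.38*v^3 - 0.61*v^2 - 1.03*v + 1.77)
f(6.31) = -0.06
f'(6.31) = 0.02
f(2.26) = -0.45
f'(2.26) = 0.38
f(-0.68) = -0.85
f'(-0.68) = 0.75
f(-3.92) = -0.18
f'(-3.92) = -0.09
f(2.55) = -0.36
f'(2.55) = 0.27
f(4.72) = -0.11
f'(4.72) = 0.05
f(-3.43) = -0.23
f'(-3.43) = -0.13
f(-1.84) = -0.65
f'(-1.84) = -0.45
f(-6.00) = -0.08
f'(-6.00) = -0.03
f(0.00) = 0.19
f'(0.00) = 2.24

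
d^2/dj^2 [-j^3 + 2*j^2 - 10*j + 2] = 4 - 6*j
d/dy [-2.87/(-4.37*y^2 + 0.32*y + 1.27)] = (0.9184 - 25.0838*y)/(-4.37*y^2 + 0.32*y + 1.27)^2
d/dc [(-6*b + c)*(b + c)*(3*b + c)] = -21*b^2 - 4*b*c + 3*c^2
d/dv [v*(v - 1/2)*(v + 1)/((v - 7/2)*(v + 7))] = (4*v^4 + 28*v^3 - 285*v^2 - 98*v + 49)/(4*v^4 + 28*v^3 - 147*v^2 - 686*v + 2401)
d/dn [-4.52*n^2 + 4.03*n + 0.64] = 4.03 - 9.04*n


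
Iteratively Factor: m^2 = (m)*(m)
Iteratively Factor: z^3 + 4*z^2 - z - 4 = (z + 4)*(z^2 - 1) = (z - 1)*(z + 4)*(z + 1)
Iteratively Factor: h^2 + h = (h + 1)*(h)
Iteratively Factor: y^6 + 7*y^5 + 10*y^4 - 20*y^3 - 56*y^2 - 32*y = (y)*(y^5 + 7*y^4 + 10*y^3 - 20*y^2 - 56*y - 32) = y*(y - 2)*(y^4 + 9*y^3 + 28*y^2 + 36*y + 16) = y*(y - 2)*(y + 2)*(y^3 + 7*y^2 + 14*y + 8) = y*(y - 2)*(y + 1)*(y + 2)*(y^2 + 6*y + 8) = y*(y - 2)*(y + 1)*(y + 2)^2*(y + 4)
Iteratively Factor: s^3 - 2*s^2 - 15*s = (s - 5)*(s^2 + 3*s) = (s - 5)*(s + 3)*(s)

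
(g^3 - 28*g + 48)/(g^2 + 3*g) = (g^3 - 28*g + 48)/(g*(g + 3))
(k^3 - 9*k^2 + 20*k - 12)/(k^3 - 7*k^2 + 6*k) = (k - 2)/k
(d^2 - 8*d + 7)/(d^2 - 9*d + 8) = (d - 7)/(d - 8)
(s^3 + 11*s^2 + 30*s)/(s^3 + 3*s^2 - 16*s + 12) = s*(s + 5)/(s^2 - 3*s + 2)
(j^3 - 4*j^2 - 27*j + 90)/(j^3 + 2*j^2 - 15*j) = (j - 6)/j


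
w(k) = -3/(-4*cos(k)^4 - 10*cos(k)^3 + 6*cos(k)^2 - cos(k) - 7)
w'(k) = -3*(-16*sin(k)*cos(k)^3 - 30*sin(k)*cos(k)^2 + 12*sin(k)*cos(k) - sin(k))/(-4*cos(k)^4 - 10*cos(k)^3 + 6*cos(k)^2 - cos(k) - 7)^2 = 3*(15*cos(2*k) + 4*cos(3*k) + 16)*sin(k)/(4*cos(k)^4 + 10*cos(k)^3 - 6*cos(k)^2 + cos(k) + 7)^2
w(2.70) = -0.85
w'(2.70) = 2.53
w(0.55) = 0.25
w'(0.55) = 0.25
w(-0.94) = 0.37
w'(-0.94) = -0.29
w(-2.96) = -0.54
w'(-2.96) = -0.47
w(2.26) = 1.49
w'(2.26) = 9.44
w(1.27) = 0.42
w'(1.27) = 0.03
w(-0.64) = 0.28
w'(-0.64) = -0.29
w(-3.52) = -0.72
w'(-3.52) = 1.62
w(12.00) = 0.26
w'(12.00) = -0.26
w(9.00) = -0.81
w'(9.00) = 2.23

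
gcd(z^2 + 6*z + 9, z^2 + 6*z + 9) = z^2 + 6*z + 9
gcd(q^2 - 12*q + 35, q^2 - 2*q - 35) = q - 7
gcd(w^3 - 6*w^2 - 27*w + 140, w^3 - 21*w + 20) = w^2 + w - 20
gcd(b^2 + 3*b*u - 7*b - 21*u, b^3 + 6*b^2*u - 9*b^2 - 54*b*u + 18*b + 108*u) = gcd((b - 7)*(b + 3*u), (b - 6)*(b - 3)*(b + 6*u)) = 1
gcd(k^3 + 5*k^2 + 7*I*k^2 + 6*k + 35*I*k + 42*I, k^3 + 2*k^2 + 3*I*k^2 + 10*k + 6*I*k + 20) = k + 2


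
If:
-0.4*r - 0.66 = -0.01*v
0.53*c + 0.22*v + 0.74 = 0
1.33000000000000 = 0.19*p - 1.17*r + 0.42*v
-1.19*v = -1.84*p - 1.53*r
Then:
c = -0.69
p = 0.31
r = -1.69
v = -1.69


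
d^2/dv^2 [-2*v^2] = -4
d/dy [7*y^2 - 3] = 14*y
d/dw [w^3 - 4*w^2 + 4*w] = 3*w^2 - 8*w + 4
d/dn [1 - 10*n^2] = -20*n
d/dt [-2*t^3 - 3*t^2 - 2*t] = -6*t^2 - 6*t - 2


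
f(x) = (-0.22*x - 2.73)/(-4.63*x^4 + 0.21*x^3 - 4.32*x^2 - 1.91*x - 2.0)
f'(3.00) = -0.01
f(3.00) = 0.01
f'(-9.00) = 0.00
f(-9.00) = 0.00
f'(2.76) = -0.01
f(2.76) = 0.01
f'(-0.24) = 0.49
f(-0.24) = 1.48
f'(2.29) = -0.03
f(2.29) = 0.02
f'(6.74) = -0.00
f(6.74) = 0.00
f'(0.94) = -0.58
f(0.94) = 0.27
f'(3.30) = -0.01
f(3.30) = 0.01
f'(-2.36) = 0.02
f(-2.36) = 0.01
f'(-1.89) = 0.06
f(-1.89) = 0.03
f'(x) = (-0.22*x - 2.73)*(18.52*x^3 - 0.63*x^2 + 8.64*x + 1.91)/(-4.63*x^4 + 0.21*x^3 - 4.32*x^2 - 1.91*x - 2.0)^2 - 0.22/(-4.63*x^4 + 0.21*x^3 - 4.32*x^2 - 1.91*x - 2.0)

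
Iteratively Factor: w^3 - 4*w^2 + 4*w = (w)*(w^2 - 4*w + 4) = w*(w - 2)*(w - 2)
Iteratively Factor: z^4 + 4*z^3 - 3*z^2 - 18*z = (z + 3)*(z^3 + z^2 - 6*z) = (z - 2)*(z + 3)*(z^2 + 3*z) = z*(z - 2)*(z + 3)*(z + 3)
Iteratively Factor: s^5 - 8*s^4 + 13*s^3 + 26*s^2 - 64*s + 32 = (s - 1)*(s^4 - 7*s^3 + 6*s^2 + 32*s - 32) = (s - 4)*(s - 1)*(s^3 - 3*s^2 - 6*s + 8) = (s - 4)*(s - 1)^2*(s^2 - 2*s - 8) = (s - 4)*(s - 1)^2*(s + 2)*(s - 4)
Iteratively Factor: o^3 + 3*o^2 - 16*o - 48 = (o + 4)*(o^2 - o - 12) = (o - 4)*(o + 4)*(o + 3)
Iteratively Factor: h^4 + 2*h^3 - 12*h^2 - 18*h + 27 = (h - 1)*(h^3 + 3*h^2 - 9*h - 27) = (h - 3)*(h - 1)*(h^2 + 6*h + 9) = (h - 3)*(h - 1)*(h + 3)*(h + 3)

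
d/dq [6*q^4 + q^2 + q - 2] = 24*q^3 + 2*q + 1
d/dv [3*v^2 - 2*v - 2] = 6*v - 2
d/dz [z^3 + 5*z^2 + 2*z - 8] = 3*z^2 + 10*z + 2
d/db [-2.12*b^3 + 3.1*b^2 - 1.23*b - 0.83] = -6.36*b^2 + 6.2*b - 1.23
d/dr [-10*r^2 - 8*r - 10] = -20*r - 8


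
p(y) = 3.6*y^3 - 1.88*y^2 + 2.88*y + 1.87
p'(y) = 10.8*y^2 - 3.76*y + 2.88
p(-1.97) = -38.62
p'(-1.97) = 52.20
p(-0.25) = 0.98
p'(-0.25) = 4.50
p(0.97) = 6.18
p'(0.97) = 9.39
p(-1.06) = -7.58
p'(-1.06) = 19.00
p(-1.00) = -6.49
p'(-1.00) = 17.44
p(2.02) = 29.69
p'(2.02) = 39.35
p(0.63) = 3.84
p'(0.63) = 4.80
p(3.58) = 153.26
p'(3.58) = 127.84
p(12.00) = 5986.51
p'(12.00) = 1512.96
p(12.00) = 5986.51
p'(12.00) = 1512.96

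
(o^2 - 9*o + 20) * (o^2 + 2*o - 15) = o^4 - 7*o^3 - 13*o^2 + 175*o - 300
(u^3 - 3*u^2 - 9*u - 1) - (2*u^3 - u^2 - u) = -u^3 - 2*u^2 - 8*u - 1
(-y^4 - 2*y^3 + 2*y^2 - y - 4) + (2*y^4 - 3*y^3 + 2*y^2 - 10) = y^4 - 5*y^3 + 4*y^2 - y - 14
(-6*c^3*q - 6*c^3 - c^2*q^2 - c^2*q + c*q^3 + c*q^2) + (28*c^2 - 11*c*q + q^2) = -6*c^3*q - 6*c^3 - c^2*q^2 - c^2*q + 28*c^2 + c*q^3 + c*q^2 - 11*c*q + q^2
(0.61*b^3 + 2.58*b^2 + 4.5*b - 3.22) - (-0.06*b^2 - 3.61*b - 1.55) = 0.61*b^3 + 2.64*b^2 + 8.11*b - 1.67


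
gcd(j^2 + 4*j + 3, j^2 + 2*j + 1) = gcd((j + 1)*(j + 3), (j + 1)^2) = j + 1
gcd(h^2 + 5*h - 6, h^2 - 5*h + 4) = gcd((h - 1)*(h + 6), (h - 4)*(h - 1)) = h - 1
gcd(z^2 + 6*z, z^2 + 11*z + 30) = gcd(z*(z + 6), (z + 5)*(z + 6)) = z + 6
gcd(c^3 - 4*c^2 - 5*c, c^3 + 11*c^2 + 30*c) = c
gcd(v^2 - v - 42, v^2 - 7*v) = v - 7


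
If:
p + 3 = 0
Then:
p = -3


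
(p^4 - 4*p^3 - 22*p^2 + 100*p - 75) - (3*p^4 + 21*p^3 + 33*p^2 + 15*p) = -2*p^4 - 25*p^3 - 55*p^2 + 85*p - 75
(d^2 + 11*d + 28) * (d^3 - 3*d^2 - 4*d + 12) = d^5 + 8*d^4 - 9*d^3 - 116*d^2 + 20*d + 336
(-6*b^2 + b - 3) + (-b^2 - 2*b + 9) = -7*b^2 - b + 6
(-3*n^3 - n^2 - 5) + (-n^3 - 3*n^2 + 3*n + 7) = -4*n^3 - 4*n^2 + 3*n + 2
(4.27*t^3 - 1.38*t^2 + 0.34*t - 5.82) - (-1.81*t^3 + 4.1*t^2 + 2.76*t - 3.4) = 6.08*t^3 - 5.48*t^2 - 2.42*t - 2.42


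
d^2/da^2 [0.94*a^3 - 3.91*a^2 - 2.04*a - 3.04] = 5.64*a - 7.82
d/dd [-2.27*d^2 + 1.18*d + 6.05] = 1.18 - 4.54*d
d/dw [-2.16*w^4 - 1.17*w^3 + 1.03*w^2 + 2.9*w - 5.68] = -8.64*w^3 - 3.51*w^2 + 2.06*w + 2.9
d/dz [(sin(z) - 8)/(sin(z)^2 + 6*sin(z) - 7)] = (16*sin(z) + cos(z)^2 + 40)*cos(z)/(sin(z)^2 + 6*sin(z) - 7)^2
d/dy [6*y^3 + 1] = 18*y^2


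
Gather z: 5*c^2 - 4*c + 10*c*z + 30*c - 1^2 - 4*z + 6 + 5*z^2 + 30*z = 5*c^2 + 26*c + 5*z^2 + z*(10*c + 26) + 5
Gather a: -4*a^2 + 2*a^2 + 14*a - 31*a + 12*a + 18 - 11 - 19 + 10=-2*a^2 - 5*a - 2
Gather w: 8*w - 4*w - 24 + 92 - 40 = 4*w + 28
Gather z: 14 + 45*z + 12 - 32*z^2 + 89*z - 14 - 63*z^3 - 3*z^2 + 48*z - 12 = -63*z^3 - 35*z^2 + 182*z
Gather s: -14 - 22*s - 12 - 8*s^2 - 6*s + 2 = -8*s^2 - 28*s - 24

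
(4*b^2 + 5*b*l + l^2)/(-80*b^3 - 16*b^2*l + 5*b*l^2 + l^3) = (-b - l)/(20*b^2 - b*l - l^2)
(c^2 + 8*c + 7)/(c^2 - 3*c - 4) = (c + 7)/(c - 4)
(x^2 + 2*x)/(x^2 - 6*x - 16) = x/(x - 8)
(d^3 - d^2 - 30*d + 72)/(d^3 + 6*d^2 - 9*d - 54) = (d - 4)/(d + 3)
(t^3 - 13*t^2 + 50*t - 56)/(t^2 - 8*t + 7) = (t^2 - 6*t + 8)/(t - 1)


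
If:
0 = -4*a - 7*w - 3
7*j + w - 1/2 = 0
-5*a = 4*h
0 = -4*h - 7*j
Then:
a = 13/62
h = -65/248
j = 65/434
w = -17/31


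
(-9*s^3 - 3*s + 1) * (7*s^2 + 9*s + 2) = -63*s^5 - 81*s^4 - 39*s^3 - 20*s^2 + 3*s + 2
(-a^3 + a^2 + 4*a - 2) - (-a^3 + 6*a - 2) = a^2 - 2*a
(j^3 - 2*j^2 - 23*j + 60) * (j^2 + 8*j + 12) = j^5 + 6*j^4 - 27*j^3 - 148*j^2 + 204*j + 720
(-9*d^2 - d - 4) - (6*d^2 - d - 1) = -15*d^2 - 3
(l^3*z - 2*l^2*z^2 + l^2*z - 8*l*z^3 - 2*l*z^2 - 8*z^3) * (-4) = -4*l^3*z + 8*l^2*z^2 - 4*l^2*z + 32*l*z^3 + 8*l*z^2 + 32*z^3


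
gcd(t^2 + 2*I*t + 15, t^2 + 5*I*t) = t + 5*I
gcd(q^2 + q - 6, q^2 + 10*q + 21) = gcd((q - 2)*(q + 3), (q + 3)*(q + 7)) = q + 3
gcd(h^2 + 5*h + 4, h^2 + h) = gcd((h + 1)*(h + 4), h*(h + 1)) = h + 1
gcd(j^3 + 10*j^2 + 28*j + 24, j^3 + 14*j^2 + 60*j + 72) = j^2 + 8*j + 12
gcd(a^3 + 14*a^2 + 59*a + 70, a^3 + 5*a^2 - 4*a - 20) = a^2 + 7*a + 10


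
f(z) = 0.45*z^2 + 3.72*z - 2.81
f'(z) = 0.9*z + 3.72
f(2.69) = 10.45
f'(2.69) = 6.14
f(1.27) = 2.64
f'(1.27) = 4.86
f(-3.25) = -10.15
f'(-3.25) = 0.80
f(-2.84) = -9.75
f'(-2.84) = 1.16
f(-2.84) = -9.75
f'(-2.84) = 1.16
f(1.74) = 5.03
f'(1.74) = 5.29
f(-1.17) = -6.55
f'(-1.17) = 2.67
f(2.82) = 11.26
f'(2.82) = 6.26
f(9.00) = 67.12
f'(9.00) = 11.82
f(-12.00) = 17.35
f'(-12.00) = -7.08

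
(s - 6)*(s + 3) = s^2 - 3*s - 18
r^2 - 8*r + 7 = (r - 7)*(r - 1)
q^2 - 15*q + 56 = (q - 8)*(q - 7)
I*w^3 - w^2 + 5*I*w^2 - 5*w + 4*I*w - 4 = (w + 4)*(w + I)*(I*w + I)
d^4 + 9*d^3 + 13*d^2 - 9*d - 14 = (d - 1)*(d + 1)*(d + 2)*(d + 7)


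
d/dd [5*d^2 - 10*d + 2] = 10*d - 10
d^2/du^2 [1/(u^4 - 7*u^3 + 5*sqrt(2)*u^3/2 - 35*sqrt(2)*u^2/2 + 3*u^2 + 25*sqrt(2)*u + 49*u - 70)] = 4*((-12*u^2 - 15*sqrt(2)*u + 42*u - 6 + 35*sqrt(2))*(2*u^4 - 14*u^3 + 5*sqrt(2)*u^3 - 35*sqrt(2)*u^2 + 6*u^2 + 50*sqrt(2)*u + 98*u - 140) + (8*u^3 - 42*u^2 + 15*sqrt(2)*u^2 - 70*sqrt(2)*u + 12*u + 50*sqrt(2) + 98)^2)/(2*u^4 - 14*u^3 + 5*sqrt(2)*u^3 - 35*sqrt(2)*u^2 + 6*u^2 + 50*sqrt(2)*u + 98*u - 140)^3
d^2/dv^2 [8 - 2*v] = 0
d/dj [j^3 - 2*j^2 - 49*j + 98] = 3*j^2 - 4*j - 49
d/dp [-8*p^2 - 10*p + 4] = -16*p - 10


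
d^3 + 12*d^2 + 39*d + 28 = (d + 1)*(d + 4)*(d + 7)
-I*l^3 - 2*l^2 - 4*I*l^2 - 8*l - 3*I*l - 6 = (l + 3)*(l - 2*I)*(-I*l - I)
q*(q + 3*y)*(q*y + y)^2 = q^4*y^2 + 3*q^3*y^3 + 2*q^3*y^2 + 6*q^2*y^3 + q^2*y^2 + 3*q*y^3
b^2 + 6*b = b*(b + 6)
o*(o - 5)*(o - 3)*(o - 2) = o^4 - 10*o^3 + 31*o^2 - 30*o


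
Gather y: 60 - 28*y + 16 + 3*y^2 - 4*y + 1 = 3*y^2 - 32*y + 77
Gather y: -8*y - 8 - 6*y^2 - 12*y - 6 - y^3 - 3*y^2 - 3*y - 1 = -y^3 - 9*y^2 - 23*y - 15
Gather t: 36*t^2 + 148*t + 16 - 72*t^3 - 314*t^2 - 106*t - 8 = -72*t^3 - 278*t^2 + 42*t + 8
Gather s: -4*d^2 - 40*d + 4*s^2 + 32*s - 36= -4*d^2 - 40*d + 4*s^2 + 32*s - 36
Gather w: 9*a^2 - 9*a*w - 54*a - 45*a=9*a^2 - 9*a*w - 99*a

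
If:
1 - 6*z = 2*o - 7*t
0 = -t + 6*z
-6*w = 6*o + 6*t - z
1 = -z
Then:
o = -35/2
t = -6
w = 70/3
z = -1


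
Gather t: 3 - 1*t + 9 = 12 - t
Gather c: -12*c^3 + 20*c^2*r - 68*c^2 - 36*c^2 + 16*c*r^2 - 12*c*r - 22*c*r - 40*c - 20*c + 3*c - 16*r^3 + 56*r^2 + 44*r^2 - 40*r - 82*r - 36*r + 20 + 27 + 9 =-12*c^3 + c^2*(20*r - 104) + c*(16*r^2 - 34*r - 57) - 16*r^3 + 100*r^2 - 158*r + 56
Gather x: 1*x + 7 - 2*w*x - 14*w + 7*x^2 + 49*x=-14*w + 7*x^2 + x*(50 - 2*w) + 7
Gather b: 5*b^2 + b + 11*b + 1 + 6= 5*b^2 + 12*b + 7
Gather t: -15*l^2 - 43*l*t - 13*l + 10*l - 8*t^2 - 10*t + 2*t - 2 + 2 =-15*l^2 - 3*l - 8*t^2 + t*(-43*l - 8)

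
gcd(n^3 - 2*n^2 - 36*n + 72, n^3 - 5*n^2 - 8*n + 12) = n - 6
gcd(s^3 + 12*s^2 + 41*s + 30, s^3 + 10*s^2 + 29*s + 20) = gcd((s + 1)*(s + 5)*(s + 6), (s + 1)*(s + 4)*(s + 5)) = s^2 + 6*s + 5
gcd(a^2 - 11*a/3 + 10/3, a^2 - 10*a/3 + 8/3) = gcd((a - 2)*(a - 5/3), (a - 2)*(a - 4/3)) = a - 2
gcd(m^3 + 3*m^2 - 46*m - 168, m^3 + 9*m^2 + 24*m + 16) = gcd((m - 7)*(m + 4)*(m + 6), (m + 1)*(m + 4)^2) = m + 4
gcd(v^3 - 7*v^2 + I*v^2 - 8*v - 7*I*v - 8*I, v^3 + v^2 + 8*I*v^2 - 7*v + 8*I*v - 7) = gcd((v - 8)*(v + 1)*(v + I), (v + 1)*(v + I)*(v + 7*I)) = v^2 + v*(1 + I) + I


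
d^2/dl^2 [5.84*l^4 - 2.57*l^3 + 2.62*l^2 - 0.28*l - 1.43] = 70.08*l^2 - 15.42*l + 5.24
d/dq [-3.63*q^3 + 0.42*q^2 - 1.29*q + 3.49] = -10.89*q^2 + 0.84*q - 1.29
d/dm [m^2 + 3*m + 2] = 2*m + 3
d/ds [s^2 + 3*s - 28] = 2*s + 3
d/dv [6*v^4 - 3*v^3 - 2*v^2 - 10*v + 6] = 24*v^3 - 9*v^2 - 4*v - 10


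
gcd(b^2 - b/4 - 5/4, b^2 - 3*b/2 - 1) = 1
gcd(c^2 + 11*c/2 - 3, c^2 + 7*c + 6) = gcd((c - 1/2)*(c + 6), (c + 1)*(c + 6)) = c + 6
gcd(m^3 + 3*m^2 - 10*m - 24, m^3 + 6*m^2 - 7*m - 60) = m^2 + m - 12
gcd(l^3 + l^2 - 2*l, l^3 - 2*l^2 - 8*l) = l^2 + 2*l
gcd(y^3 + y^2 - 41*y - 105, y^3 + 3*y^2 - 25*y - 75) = y^2 + 8*y + 15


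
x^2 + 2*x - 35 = (x - 5)*(x + 7)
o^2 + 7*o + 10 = (o + 2)*(o + 5)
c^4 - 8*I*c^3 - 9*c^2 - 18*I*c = c*(c - 6*I)*(c - 3*I)*(c + I)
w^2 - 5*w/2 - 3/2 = (w - 3)*(w + 1/2)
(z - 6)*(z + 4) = z^2 - 2*z - 24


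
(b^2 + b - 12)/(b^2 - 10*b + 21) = (b + 4)/(b - 7)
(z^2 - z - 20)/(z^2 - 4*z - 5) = (z + 4)/(z + 1)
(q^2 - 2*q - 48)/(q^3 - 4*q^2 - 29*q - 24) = (q + 6)/(q^2 + 4*q + 3)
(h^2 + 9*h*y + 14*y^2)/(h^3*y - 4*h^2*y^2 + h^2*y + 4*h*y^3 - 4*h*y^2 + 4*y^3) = (h^2 + 9*h*y + 14*y^2)/(y*(h^3 - 4*h^2*y + h^2 + 4*h*y^2 - 4*h*y + 4*y^2))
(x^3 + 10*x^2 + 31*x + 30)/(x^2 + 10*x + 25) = (x^2 + 5*x + 6)/(x + 5)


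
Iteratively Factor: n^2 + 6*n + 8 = (n + 2)*(n + 4)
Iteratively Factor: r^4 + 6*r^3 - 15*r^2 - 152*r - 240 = (r - 5)*(r^3 + 11*r^2 + 40*r + 48) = (r - 5)*(r + 4)*(r^2 + 7*r + 12) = (r - 5)*(r + 3)*(r + 4)*(r + 4)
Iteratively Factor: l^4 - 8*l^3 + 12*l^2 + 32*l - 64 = (l + 2)*(l^3 - 10*l^2 + 32*l - 32) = (l - 2)*(l + 2)*(l^2 - 8*l + 16) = (l - 4)*(l - 2)*(l + 2)*(l - 4)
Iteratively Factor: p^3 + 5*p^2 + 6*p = (p + 3)*(p^2 + 2*p) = p*(p + 3)*(p + 2)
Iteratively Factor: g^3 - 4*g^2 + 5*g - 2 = (g - 1)*(g^2 - 3*g + 2) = (g - 1)^2*(g - 2)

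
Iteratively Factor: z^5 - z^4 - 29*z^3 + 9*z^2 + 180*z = (z)*(z^4 - z^3 - 29*z^2 + 9*z + 180) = z*(z - 3)*(z^3 + 2*z^2 - 23*z - 60) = z*(z - 3)*(z + 3)*(z^2 - z - 20) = z*(z - 5)*(z - 3)*(z + 3)*(z + 4)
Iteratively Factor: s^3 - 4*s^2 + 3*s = (s)*(s^2 - 4*s + 3) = s*(s - 3)*(s - 1)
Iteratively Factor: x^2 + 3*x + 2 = (x + 2)*(x + 1)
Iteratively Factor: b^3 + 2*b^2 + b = (b)*(b^2 + 2*b + 1) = b*(b + 1)*(b + 1)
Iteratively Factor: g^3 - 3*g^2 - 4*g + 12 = (g + 2)*(g^2 - 5*g + 6) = (g - 3)*(g + 2)*(g - 2)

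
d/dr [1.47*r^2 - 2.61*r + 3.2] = 2.94*r - 2.61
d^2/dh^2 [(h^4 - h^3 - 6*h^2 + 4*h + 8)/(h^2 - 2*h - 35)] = 2*(h^6 - 6*h^5 - 93*h^4 + 513*h^3 + 6534*h^2 - 3303*h - 7318)/(h^6 - 6*h^5 - 93*h^4 + 412*h^3 + 3255*h^2 - 7350*h - 42875)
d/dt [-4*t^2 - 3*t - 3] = -8*t - 3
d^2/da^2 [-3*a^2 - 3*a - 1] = -6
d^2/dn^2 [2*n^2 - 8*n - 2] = 4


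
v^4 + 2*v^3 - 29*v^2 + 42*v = v*(v - 3)*(v - 2)*(v + 7)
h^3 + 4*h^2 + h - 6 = (h - 1)*(h + 2)*(h + 3)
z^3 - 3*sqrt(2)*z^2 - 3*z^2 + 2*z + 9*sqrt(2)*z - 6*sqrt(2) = (z - 2)*(z - 1)*(z - 3*sqrt(2))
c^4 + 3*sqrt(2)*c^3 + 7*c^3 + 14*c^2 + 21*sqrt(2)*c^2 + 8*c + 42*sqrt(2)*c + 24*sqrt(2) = (c + 1)*(c + 2)*(c + 4)*(c + 3*sqrt(2))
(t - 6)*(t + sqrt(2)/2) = t^2 - 6*t + sqrt(2)*t/2 - 3*sqrt(2)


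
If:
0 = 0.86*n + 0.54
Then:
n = -0.63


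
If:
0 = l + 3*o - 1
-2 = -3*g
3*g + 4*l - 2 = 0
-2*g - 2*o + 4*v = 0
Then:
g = 2/3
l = 0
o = 1/3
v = 1/2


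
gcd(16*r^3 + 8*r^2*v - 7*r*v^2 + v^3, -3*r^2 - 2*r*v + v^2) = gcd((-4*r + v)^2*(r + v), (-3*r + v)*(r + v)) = r + v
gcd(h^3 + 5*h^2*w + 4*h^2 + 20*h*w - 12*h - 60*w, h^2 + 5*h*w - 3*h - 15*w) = h + 5*w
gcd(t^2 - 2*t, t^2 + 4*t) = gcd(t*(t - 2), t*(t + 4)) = t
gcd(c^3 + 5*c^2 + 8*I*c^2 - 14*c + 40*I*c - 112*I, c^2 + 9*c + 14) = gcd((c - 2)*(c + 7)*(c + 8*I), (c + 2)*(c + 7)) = c + 7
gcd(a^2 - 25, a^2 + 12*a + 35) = a + 5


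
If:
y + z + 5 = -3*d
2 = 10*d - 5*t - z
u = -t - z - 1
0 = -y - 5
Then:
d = -z/3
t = -13*z/15 - 2/5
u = -2*z/15 - 3/5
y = -5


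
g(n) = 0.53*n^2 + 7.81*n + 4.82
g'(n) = 1.06*n + 7.81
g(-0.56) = 0.61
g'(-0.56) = 7.22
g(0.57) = 9.44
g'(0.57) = 8.41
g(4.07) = 45.39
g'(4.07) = 12.12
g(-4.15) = -18.46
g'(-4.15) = 3.41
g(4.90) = 55.81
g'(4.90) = 13.00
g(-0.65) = -0.03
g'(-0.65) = 7.12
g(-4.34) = -19.09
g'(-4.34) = 3.21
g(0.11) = 5.69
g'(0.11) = 7.93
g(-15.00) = 6.92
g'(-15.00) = -8.09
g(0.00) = 4.82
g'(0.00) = 7.81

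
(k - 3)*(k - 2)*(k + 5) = k^3 - 19*k + 30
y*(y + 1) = y^2 + y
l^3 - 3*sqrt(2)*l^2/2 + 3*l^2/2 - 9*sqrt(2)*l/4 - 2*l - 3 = (l + 3/2)*(l - 2*sqrt(2))*(l + sqrt(2)/2)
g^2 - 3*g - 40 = (g - 8)*(g + 5)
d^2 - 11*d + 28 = (d - 7)*(d - 4)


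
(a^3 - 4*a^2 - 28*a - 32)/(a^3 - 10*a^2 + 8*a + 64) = (a + 2)/(a - 4)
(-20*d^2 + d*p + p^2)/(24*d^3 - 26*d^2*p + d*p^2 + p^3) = (5*d + p)/(-6*d^2 + 5*d*p + p^2)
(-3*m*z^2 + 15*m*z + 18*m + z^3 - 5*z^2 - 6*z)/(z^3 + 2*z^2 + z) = (-3*m*z + 18*m + z^2 - 6*z)/(z*(z + 1))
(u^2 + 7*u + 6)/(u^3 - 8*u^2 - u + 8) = (u + 6)/(u^2 - 9*u + 8)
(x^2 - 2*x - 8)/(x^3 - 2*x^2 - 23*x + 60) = (x + 2)/(x^2 + 2*x - 15)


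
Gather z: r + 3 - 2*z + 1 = r - 2*z + 4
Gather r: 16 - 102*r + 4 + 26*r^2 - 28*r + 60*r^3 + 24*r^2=60*r^3 + 50*r^2 - 130*r + 20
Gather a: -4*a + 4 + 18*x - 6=-4*a + 18*x - 2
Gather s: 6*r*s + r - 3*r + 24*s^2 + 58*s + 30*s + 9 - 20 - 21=-2*r + 24*s^2 + s*(6*r + 88) - 32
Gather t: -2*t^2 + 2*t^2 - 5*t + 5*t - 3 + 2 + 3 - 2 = 0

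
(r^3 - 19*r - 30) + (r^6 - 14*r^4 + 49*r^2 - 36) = r^6 - 14*r^4 + r^3 + 49*r^2 - 19*r - 66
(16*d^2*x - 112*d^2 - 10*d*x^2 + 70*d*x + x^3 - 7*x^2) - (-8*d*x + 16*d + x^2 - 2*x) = 16*d^2*x - 112*d^2 - 10*d*x^2 + 78*d*x - 16*d + x^3 - 8*x^2 + 2*x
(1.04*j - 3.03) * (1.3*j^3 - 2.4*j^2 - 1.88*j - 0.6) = 1.352*j^4 - 6.435*j^3 + 5.3168*j^2 + 5.0724*j + 1.818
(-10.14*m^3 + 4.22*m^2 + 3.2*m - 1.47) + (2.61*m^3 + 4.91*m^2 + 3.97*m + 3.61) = -7.53*m^3 + 9.13*m^2 + 7.17*m + 2.14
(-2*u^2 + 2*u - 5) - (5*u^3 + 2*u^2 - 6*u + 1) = -5*u^3 - 4*u^2 + 8*u - 6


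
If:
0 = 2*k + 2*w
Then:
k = -w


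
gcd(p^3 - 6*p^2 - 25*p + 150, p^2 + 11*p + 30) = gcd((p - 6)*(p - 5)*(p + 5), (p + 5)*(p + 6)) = p + 5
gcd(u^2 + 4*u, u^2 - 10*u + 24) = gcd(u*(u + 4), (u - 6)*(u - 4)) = 1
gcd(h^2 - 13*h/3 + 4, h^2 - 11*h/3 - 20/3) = 1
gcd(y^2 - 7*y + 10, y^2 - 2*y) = y - 2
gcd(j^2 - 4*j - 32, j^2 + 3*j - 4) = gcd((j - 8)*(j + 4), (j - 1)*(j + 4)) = j + 4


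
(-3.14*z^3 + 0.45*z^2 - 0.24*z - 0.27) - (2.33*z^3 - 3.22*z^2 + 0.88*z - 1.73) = -5.47*z^3 + 3.67*z^2 - 1.12*z + 1.46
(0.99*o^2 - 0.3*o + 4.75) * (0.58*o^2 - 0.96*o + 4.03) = 0.5742*o^4 - 1.1244*o^3 + 7.0327*o^2 - 5.769*o + 19.1425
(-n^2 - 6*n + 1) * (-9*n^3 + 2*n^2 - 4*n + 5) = 9*n^5 + 52*n^4 - 17*n^3 + 21*n^2 - 34*n + 5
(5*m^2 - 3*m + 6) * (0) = 0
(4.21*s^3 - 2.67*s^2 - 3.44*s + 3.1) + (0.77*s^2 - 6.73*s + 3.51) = 4.21*s^3 - 1.9*s^2 - 10.17*s + 6.61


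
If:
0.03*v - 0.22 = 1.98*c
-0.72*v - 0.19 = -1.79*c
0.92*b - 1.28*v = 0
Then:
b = -0.78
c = -0.12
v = -0.56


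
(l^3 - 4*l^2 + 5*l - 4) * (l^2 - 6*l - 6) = l^5 - 10*l^4 + 23*l^3 - 10*l^2 - 6*l + 24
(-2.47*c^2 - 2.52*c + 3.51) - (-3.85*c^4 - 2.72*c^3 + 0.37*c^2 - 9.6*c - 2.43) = 3.85*c^4 + 2.72*c^3 - 2.84*c^2 + 7.08*c + 5.94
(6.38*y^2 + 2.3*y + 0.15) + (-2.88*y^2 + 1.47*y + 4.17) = 3.5*y^2 + 3.77*y + 4.32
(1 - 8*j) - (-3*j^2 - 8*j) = 3*j^2 + 1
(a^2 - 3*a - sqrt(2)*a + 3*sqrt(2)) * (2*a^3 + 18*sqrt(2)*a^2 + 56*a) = 2*a^5 - 6*a^4 + 16*sqrt(2)*a^4 - 48*sqrt(2)*a^3 + 20*a^3 - 56*sqrt(2)*a^2 - 60*a^2 + 168*sqrt(2)*a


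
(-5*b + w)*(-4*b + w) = 20*b^2 - 9*b*w + w^2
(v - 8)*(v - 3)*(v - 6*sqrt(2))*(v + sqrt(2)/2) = v^4 - 11*v^3 - 11*sqrt(2)*v^3/2 + 18*v^2 + 121*sqrt(2)*v^2/2 - 132*sqrt(2)*v + 66*v - 144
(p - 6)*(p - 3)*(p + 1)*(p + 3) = p^4 - 5*p^3 - 15*p^2 + 45*p + 54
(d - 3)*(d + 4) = d^2 + d - 12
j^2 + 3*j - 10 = (j - 2)*(j + 5)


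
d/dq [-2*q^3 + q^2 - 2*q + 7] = -6*q^2 + 2*q - 2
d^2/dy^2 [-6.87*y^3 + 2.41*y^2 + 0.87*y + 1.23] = 4.82 - 41.22*y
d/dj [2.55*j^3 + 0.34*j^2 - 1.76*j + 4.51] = 7.65*j^2 + 0.68*j - 1.76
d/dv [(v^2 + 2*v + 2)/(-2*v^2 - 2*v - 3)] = 2*(v^2 + v - 1)/(4*v^4 + 8*v^3 + 16*v^2 + 12*v + 9)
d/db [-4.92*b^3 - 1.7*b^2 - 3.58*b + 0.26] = -14.76*b^2 - 3.4*b - 3.58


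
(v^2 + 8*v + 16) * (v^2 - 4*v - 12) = v^4 + 4*v^3 - 28*v^2 - 160*v - 192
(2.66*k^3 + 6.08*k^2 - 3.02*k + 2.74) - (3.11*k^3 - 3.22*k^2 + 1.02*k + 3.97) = -0.45*k^3 + 9.3*k^2 - 4.04*k - 1.23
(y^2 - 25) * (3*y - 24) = 3*y^3 - 24*y^2 - 75*y + 600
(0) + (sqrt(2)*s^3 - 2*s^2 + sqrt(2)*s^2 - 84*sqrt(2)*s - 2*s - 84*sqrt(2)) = sqrt(2)*s^3 - 2*s^2 + sqrt(2)*s^2 - 84*sqrt(2)*s - 2*s - 84*sqrt(2)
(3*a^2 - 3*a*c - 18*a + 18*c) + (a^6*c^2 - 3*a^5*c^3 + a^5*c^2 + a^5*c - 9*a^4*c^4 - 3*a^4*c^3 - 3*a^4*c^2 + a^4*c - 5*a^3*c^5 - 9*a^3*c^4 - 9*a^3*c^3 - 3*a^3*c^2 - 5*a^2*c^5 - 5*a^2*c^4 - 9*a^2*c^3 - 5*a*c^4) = a^6*c^2 - 3*a^5*c^3 + a^5*c^2 + a^5*c - 9*a^4*c^4 - 3*a^4*c^3 - 3*a^4*c^2 + a^4*c - 5*a^3*c^5 - 9*a^3*c^4 - 9*a^3*c^3 - 3*a^3*c^2 - 5*a^2*c^5 - 5*a^2*c^4 - 9*a^2*c^3 + 3*a^2 - 5*a*c^4 - 3*a*c - 18*a + 18*c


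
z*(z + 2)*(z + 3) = z^3 + 5*z^2 + 6*z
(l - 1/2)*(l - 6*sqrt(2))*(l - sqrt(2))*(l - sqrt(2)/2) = l^4 - 15*sqrt(2)*l^3/2 - l^3/2 + 15*sqrt(2)*l^2/4 + 19*l^2 - 19*l/2 - 6*sqrt(2)*l + 3*sqrt(2)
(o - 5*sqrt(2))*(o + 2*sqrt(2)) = o^2 - 3*sqrt(2)*o - 20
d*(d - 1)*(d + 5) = d^3 + 4*d^2 - 5*d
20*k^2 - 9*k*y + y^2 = (-5*k + y)*(-4*k + y)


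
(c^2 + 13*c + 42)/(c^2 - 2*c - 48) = (c + 7)/(c - 8)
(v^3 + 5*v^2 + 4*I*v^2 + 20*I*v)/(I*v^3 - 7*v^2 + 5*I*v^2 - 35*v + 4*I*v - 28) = v*(-I*v^2 + v*(4 - 5*I) + 20)/(v^3 + v^2*(5 + 7*I) + v*(4 + 35*I) + 28*I)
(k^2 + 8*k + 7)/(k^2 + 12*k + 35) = (k + 1)/(k + 5)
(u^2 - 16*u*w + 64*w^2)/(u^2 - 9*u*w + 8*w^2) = (u - 8*w)/(u - w)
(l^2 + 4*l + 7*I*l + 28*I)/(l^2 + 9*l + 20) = (l + 7*I)/(l + 5)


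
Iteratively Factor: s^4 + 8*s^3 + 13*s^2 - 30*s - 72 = (s + 3)*(s^3 + 5*s^2 - 2*s - 24) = (s + 3)*(s + 4)*(s^2 + s - 6) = (s - 2)*(s + 3)*(s + 4)*(s + 3)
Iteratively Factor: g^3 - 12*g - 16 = (g + 2)*(g^2 - 2*g - 8) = (g + 2)^2*(g - 4)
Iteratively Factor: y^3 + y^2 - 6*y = (y - 2)*(y^2 + 3*y) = y*(y - 2)*(y + 3)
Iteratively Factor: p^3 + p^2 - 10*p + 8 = (p - 1)*(p^2 + 2*p - 8) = (p - 1)*(p + 4)*(p - 2)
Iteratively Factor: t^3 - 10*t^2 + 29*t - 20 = (t - 5)*(t^2 - 5*t + 4) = (t - 5)*(t - 4)*(t - 1)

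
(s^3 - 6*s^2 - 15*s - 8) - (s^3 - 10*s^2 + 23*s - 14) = 4*s^2 - 38*s + 6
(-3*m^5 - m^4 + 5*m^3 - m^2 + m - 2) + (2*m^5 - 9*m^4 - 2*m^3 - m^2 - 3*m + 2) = -m^5 - 10*m^4 + 3*m^3 - 2*m^2 - 2*m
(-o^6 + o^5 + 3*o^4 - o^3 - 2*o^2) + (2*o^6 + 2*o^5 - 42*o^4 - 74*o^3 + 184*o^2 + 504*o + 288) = o^6 + 3*o^5 - 39*o^4 - 75*o^3 + 182*o^2 + 504*o + 288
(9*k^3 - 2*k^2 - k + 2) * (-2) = -18*k^3 + 4*k^2 + 2*k - 4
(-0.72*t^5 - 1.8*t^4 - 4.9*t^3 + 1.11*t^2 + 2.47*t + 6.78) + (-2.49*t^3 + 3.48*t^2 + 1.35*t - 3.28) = -0.72*t^5 - 1.8*t^4 - 7.39*t^3 + 4.59*t^2 + 3.82*t + 3.5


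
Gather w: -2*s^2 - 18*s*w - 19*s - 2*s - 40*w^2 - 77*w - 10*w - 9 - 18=-2*s^2 - 21*s - 40*w^2 + w*(-18*s - 87) - 27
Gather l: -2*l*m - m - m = -2*l*m - 2*m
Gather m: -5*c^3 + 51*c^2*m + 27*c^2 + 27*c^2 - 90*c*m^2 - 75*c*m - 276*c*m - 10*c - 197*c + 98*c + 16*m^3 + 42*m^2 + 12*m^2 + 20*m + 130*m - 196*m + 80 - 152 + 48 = -5*c^3 + 54*c^2 - 109*c + 16*m^3 + m^2*(54 - 90*c) + m*(51*c^2 - 351*c - 46) - 24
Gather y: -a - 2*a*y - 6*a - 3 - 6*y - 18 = -7*a + y*(-2*a - 6) - 21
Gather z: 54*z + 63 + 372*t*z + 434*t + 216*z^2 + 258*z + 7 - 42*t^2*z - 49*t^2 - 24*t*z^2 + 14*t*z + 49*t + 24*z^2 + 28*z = -49*t^2 + 483*t + z^2*(240 - 24*t) + z*(-42*t^2 + 386*t + 340) + 70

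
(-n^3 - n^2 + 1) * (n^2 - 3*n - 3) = -n^5 + 2*n^4 + 6*n^3 + 4*n^2 - 3*n - 3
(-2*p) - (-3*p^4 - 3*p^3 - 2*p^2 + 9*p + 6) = 3*p^4 + 3*p^3 + 2*p^2 - 11*p - 6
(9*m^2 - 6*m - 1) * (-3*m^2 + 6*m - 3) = -27*m^4 + 72*m^3 - 60*m^2 + 12*m + 3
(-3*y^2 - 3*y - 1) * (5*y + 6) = -15*y^3 - 33*y^2 - 23*y - 6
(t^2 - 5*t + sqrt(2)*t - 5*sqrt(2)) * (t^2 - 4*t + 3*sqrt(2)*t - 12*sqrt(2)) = t^4 - 9*t^3 + 4*sqrt(2)*t^3 - 36*sqrt(2)*t^2 + 26*t^2 - 54*t + 80*sqrt(2)*t + 120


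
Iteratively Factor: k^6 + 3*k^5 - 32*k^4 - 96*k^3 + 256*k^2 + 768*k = (k)*(k^5 + 3*k^4 - 32*k^3 - 96*k^2 + 256*k + 768) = k*(k + 4)*(k^4 - k^3 - 28*k^2 + 16*k + 192) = k*(k - 4)*(k + 4)*(k^3 + 3*k^2 - 16*k - 48) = k*(k - 4)*(k + 3)*(k + 4)*(k^2 - 16) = k*(k - 4)^2*(k + 3)*(k + 4)*(k + 4)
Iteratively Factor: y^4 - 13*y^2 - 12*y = (y + 3)*(y^3 - 3*y^2 - 4*y) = (y - 4)*(y + 3)*(y^2 + y) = y*(y - 4)*(y + 3)*(y + 1)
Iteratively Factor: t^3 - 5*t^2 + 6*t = (t - 2)*(t^2 - 3*t) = (t - 3)*(t - 2)*(t)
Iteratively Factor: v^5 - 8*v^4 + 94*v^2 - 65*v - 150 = (v + 3)*(v^4 - 11*v^3 + 33*v^2 - 5*v - 50) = (v + 1)*(v + 3)*(v^3 - 12*v^2 + 45*v - 50) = (v - 2)*(v + 1)*(v + 3)*(v^2 - 10*v + 25) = (v - 5)*(v - 2)*(v + 1)*(v + 3)*(v - 5)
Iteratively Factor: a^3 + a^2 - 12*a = (a - 3)*(a^2 + 4*a) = (a - 3)*(a + 4)*(a)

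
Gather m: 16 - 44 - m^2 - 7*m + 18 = -m^2 - 7*m - 10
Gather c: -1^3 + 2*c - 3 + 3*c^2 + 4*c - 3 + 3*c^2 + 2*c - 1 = 6*c^2 + 8*c - 8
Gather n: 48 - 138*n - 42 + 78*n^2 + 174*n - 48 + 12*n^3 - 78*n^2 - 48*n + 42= 12*n^3 - 12*n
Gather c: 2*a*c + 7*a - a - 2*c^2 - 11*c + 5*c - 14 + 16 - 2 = 6*a - 2*c^2 + c*(2*a - 6)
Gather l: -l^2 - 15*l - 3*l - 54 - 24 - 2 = -l^2 - 18*l - 80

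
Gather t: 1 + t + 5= t + 6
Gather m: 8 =8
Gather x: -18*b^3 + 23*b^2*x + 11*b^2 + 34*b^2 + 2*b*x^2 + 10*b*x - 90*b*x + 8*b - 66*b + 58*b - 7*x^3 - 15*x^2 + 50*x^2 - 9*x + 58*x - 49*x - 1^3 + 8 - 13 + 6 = -18*b^3 + 45*b^2 - 7*x^3 + x^2*(2*b + 35) + x*(23*b^2 - 80*b)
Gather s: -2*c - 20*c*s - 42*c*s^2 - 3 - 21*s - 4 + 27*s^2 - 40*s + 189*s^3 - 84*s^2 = -2*c + 189*s^3 + s^2*(-42*c - 57) + s*(-20*c - 61) - 7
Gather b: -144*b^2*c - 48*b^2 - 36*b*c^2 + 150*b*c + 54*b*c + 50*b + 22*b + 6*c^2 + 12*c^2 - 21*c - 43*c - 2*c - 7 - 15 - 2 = b^2*(-144*c - 48) + b*(-36*c^2 + 204*c + 72) + 18*c^2 - 66*c - 24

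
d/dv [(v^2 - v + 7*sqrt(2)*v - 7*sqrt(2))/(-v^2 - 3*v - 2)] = (-4*v^2 + 7*sqrt(2)*v^2 - 14*sqrt(2)*v - 4*v - 35*sqrt(2) + 2)/(v^4 + 6*v^3 + 13*v^2 + 12*v + 4)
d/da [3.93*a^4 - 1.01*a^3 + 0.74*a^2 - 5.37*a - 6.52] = 15.72*a^3 - 3.03*a^2 + 1.48*a - 5.37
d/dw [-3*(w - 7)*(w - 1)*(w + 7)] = -9*w^2 + 6*w + 147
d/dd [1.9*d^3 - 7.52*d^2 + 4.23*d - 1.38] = 5.7*d^2 - 15.04*d + 4.23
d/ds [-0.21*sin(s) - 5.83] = -0.21*cos(s)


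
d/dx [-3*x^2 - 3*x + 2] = -6*x - 3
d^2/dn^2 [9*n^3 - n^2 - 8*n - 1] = 54*n - 2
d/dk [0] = 0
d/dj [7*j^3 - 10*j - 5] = 21*j^2 - 10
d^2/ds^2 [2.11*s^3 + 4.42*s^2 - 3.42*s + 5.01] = 12.66*s + 8.84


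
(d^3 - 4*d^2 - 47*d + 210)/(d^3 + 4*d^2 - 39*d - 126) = (d - 5)/(d + 3)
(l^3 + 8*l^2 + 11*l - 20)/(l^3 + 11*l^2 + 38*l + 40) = (l - 1)/(l + 2)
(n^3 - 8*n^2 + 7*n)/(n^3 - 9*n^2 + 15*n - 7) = n/(n - 1)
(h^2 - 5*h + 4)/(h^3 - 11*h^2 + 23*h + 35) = (h^2 - 5*h + 4)/(h^3 - 11*h^2 + 23*h + 35)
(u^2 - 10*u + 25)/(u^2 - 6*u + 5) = (u - 5)/(u - 1)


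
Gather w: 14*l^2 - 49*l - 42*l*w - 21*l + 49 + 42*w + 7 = 14*l^2 - 70*l + w*(42 - 42*l) + 56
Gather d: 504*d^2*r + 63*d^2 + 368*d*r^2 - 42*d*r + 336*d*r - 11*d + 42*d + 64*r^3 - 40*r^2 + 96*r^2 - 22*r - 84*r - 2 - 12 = d^2*(504*r + 63) + d*(368*r^2 + 294*r + 31) + 64*r^3 + 56*r^2 - 106*r - 14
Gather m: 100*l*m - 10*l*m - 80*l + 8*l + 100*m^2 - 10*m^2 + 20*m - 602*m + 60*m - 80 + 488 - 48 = -72*l + 90*m^2 + m*(90*l - 522) + 360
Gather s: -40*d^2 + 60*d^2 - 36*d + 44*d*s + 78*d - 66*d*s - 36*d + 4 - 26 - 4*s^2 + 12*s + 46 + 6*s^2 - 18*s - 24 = 20*d^2 + 6*d + 2*s^2 + s*(-22*d - 6)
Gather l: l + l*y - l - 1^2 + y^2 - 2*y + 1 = l*y + y^2 - 2*y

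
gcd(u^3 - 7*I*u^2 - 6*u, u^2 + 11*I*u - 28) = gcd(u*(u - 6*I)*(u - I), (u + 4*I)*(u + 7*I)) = 1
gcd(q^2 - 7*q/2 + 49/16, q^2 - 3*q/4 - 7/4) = q - 7/4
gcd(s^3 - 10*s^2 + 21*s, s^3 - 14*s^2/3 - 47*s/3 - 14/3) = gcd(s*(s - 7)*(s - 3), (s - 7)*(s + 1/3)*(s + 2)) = s - 7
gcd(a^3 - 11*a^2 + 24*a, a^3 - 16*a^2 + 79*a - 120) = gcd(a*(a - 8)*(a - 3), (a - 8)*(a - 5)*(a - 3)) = a^2 - 11*a + 24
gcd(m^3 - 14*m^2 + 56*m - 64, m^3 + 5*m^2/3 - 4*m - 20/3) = m - 2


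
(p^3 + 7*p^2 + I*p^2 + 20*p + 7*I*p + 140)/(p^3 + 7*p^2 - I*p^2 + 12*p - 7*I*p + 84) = (p + 5*I)/(p + 3*I)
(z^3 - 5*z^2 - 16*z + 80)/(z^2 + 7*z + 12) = (z^2 - 9*z + 20)/(z + 3)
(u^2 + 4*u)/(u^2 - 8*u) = (u + 4)/(u - 8)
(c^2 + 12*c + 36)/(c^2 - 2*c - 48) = (c + 6)/(c - 8)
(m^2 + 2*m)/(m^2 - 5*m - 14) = m/(m - 7)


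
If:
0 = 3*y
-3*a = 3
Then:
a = -1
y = 0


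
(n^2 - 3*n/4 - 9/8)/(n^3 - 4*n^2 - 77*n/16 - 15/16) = 2*(2*n - 3)/(4*n^2 - 19*n - 5)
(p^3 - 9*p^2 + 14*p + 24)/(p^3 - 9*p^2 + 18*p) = (p^2 - 3*p - 4)/(p*(p - 3))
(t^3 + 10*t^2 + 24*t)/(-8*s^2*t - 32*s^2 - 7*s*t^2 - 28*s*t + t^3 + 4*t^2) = t*(-t - 6)/(8*s^2 + 7*s*t - t^2)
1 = 1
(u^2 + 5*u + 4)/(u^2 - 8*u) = (u^2 + 5*u + 4)/(u*(u - 8))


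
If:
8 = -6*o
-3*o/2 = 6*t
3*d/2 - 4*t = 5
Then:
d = 38/9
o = -4/3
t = 1/3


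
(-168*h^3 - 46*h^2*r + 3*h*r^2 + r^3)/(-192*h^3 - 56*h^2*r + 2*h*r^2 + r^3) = (-7*h + r)/(-8*h + r)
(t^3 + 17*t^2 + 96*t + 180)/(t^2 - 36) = (t^2 + 11*t + 30)/(t - 6)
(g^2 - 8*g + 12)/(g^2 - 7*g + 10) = (g - 6)/(g - 5)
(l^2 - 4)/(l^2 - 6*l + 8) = (l + 2)/(l - 4)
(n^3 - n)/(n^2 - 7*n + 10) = (n^3 - n)/(n^2 - 7*n + 10)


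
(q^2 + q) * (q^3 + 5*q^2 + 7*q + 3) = q^5 + 6*q^4 + 12*q^3 + 10*q^2 + 3*q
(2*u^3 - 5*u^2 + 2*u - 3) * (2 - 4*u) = -8*u^4 + 24*u^3 - 18*u^2 + 16*u - 6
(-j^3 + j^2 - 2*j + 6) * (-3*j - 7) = 3*j^4 + 4*j^3 - j^2 - 4*j - 42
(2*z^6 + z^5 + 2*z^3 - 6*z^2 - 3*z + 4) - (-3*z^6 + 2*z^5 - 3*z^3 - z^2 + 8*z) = 5*z^6 - z^5 + 5*z^3 - 5*z^2 - 11*z + 4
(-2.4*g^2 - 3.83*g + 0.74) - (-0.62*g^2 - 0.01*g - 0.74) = -1.78*g^2 - 3.82*g + 1.48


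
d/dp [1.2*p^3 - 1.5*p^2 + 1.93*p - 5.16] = 3.6*p^2 - 3.0*p + 1.93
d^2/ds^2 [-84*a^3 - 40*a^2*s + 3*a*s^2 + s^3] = 6*a + 6*s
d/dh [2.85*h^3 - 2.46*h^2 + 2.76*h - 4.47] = 8.55*h^2 - 4.92*h + 2.76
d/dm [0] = 0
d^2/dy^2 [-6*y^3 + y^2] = 2 - 36*y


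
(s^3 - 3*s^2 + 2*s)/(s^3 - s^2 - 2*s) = (s - 1)/(s + 1)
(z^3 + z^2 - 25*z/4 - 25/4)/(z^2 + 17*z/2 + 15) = (2*z^2 - 3*z - 5)/(2*(z + 6))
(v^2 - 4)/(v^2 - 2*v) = (v + 2)/v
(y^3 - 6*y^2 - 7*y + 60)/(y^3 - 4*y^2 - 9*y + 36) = (y - 5)/(y - 3)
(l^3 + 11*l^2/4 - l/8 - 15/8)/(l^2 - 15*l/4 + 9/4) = (2*l^2 + 7*l + 5)/(2*(l - 3))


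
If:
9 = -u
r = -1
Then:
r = -1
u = -9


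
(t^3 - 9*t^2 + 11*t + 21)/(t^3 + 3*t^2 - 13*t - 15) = (t - 7)/(t + 5)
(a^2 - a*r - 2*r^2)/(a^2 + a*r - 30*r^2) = (a^2 - a*r - 2*r^2)/(a^2 + a*r - 30*r^2)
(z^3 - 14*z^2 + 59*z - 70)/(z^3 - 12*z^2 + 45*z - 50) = (z - 7)/(z - 5)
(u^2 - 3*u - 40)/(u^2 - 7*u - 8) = (u + 5)/(u + 1)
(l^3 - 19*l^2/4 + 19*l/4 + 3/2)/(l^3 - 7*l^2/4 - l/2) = (l - 3)/l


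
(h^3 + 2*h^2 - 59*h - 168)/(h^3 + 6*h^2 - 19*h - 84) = (h - 8)/(h - 4)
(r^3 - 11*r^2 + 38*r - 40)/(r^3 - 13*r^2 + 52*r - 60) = (r - 4)/(r - 6)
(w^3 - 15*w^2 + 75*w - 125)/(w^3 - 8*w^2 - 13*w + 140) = (w^2 - 10*w + 25)/(w^2 - 3*w - 28)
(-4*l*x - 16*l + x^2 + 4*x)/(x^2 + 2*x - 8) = (-4*l + x)/(x - 2)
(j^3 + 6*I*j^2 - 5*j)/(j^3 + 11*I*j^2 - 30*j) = (j + I)/(j + 6*I)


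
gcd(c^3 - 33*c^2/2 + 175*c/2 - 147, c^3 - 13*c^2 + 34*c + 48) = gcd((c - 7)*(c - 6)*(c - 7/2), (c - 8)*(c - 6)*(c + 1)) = c - 6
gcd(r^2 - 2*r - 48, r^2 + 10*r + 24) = r + 6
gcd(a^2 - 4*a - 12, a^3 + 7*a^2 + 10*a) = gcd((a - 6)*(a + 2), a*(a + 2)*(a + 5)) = a + 2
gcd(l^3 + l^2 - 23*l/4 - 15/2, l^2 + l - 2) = l + 2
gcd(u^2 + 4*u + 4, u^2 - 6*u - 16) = u + 2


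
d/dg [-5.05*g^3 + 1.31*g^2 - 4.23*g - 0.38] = -15.15*g^2 + 2.62*g - 4.23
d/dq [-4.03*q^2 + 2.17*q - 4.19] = 2.17 - 8.06*q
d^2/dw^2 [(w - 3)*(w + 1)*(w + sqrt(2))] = 6*w - 4 + 2*sqrt(2)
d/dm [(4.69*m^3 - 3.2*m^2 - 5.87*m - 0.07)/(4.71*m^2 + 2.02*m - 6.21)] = (22.0899*m^4 + 18.9476*m^3 - 66.191*m^2 + 40.4034*m + 36.5941)/(22.1841*m^4 + 19.0284*m^3 - 54.4178*m^2 - 25.0884*m + 38.5641)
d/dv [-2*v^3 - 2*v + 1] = -6*v^2 - 2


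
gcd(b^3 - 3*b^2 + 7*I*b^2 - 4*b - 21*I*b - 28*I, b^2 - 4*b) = b - 4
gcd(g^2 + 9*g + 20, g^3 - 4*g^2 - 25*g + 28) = g + 4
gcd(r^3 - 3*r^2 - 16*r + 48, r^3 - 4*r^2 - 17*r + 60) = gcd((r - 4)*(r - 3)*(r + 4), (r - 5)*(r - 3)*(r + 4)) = r^2 + r - 12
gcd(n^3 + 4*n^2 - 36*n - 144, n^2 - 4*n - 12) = n - 6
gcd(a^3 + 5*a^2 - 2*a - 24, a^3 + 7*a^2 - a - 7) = 1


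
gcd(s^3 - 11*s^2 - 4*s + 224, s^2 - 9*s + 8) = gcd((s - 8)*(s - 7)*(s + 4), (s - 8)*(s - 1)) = s - 8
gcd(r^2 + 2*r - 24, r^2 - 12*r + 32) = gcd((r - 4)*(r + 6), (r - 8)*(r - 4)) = r - 4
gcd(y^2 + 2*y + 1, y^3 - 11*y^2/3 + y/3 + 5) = y + 1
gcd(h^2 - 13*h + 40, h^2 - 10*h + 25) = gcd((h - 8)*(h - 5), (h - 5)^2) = h - 5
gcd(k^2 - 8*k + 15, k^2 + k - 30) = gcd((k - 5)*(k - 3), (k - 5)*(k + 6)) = k - 5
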